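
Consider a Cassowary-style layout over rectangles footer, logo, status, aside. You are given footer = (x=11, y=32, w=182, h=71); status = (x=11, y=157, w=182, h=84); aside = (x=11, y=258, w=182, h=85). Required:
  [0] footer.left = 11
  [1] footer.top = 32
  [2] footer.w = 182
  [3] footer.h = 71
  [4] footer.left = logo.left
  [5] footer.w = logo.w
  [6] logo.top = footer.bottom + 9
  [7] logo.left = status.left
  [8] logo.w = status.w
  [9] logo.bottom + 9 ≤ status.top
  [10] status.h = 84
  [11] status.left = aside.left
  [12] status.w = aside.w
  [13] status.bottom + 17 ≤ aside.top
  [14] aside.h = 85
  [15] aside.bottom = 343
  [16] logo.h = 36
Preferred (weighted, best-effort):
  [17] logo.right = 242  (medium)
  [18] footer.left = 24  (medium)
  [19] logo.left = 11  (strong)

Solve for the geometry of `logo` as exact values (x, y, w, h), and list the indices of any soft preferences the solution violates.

1. logo.x = 11  [footer.left = logo.left]
2. logo.w = 182  [footer.w = logo.w]
3. logo.y = 112  [logo.top = footer.bottom + 9]
4. logo.h = 36  [logo.h = 36]

logo = (x=11, y=112, w=182, h=36)
violated soft preferences: 17, 18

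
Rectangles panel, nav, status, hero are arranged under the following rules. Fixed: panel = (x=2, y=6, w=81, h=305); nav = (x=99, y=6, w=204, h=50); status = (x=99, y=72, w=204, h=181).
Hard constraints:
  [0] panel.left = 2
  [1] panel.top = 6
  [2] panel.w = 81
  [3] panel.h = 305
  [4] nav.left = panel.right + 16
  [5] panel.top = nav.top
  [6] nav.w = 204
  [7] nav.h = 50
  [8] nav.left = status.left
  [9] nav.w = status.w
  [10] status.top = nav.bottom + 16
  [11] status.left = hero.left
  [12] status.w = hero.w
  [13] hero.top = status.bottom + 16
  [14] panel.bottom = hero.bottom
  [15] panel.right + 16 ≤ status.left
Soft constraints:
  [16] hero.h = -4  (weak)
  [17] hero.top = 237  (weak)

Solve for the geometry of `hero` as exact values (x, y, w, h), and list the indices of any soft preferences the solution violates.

hero = (x=99, y=269, w=204, h=42)
violated soft preferences: 16, 17

1. hero.x = 99  [status.left = hero.left]
2. hero.w = 204  [status.w = hero.w]
3. hero.y = 269  [hero.top = status.bottom + 16]
4. hero.h = 42  [panel.bottom = hero.bottom]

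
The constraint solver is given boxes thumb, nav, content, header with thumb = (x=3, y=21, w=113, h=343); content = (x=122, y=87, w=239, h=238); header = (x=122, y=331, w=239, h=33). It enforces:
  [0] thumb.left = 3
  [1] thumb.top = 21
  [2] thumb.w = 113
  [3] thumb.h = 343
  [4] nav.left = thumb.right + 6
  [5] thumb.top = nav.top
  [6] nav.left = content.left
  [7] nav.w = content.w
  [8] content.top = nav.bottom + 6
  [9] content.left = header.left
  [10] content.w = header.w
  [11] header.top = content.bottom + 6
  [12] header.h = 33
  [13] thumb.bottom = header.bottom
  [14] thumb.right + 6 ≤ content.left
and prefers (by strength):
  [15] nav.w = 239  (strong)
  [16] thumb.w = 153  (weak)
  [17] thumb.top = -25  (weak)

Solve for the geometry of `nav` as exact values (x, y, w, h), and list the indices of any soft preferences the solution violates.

1. nav.x = 122  [nav.left = thumb.right + 6]
2. nav.y = 21  [thumb.top = nav.top]
3. nav.w = 239  [nav.w = content.w]
4. nav.h = 60  [content.top = nav.bottom + 6]

nav = (x=122, y=21, w=239, h=60)
violated soft preferences: 16, 17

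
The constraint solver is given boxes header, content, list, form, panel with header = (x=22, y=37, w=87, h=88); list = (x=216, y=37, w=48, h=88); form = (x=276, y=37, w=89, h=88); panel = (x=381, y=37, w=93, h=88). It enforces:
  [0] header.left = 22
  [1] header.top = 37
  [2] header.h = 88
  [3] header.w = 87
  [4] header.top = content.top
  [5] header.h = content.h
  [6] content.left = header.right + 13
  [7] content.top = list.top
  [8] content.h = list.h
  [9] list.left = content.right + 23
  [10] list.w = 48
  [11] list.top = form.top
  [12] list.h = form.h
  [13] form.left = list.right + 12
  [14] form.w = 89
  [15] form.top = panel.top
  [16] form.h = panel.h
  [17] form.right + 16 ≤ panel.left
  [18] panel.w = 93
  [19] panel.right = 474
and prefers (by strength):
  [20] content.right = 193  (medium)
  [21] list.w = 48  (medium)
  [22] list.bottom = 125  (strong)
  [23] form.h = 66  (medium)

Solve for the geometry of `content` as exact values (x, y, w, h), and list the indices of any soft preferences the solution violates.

1. content.y = 37  [header.top = content.top]
2. content.h = 88  [header.h = content.h]
3. content.x = 122  [content.left = header.right + 13]
4. content.w = 71  [list.left = content.right + 23]

content = (x=122, y=37, w=71, h=88)
violated soft preferences: 23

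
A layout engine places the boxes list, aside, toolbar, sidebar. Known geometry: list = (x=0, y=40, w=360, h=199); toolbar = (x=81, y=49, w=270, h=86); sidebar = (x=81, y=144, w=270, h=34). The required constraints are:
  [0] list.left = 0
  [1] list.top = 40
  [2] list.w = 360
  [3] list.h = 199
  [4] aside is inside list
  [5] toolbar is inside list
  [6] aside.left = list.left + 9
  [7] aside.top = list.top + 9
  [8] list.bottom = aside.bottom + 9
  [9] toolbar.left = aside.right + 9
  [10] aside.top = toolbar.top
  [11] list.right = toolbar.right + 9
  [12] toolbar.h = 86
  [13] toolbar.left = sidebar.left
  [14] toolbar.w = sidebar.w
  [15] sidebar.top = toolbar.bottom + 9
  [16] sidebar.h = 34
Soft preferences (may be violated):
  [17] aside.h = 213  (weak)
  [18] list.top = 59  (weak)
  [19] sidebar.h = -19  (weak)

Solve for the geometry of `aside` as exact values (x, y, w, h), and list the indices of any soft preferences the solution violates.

aside = (x=9, y=49, w=63, h=181)
violated soft preferences: 17, 18, 19

1. aside.x = 9  [aside.left = list.left + 9]
2. aside.y = 49  [aside.top = list.top + 9]
3. aside.h = 181  [list.bottom = aside.bottom + 9]
4. aside.w = 63  [toolbar.left = aside.right + 9]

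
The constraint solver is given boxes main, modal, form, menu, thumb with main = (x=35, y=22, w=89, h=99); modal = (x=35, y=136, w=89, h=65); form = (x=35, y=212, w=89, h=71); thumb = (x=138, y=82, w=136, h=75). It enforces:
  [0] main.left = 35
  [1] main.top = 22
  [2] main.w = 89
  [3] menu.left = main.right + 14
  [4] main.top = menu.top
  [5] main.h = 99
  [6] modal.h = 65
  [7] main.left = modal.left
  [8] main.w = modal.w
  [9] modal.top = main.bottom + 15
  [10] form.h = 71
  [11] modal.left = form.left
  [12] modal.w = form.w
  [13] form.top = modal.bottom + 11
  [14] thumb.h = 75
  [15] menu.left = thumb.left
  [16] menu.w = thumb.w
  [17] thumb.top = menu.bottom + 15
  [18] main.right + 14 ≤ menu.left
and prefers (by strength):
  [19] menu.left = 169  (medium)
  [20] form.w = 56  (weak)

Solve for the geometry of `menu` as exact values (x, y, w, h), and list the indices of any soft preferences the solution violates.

1. menu.x = 138  [menu.left = main.right + 14]
2. menu.y = 22  [main.top = menu.top]
3. menu.w = 136  [menu.w = thumb.w]
4. menu.h = 45  [thumb.top = menu.bottom + 15]

menu = (x=138, y=22, w=136, h=45)
violated soft preferences: 19, 20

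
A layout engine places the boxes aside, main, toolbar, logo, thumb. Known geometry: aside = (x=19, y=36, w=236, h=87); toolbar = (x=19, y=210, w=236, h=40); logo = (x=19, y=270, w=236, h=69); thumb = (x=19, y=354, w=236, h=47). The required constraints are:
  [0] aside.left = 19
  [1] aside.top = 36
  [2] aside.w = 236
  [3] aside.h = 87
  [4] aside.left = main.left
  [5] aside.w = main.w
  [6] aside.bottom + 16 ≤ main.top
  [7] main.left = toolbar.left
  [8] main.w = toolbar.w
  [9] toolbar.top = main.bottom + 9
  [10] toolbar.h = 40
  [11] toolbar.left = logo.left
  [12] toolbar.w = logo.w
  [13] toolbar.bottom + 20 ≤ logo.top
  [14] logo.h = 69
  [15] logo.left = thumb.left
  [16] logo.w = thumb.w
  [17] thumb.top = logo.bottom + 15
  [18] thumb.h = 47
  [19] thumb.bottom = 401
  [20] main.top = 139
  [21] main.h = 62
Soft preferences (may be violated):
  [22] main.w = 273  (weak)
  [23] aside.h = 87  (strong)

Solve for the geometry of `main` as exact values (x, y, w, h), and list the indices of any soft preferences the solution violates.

main = (x=19, y=139, w=236, h=62)
violated soft preferences: 22

1. main.x = 19  [aside.left = main.left]
2. main.w = 236  [aside.w = main.w]
3. main.y = 139  [main.top = 139]
4. main.h = 62  [main.h = 62]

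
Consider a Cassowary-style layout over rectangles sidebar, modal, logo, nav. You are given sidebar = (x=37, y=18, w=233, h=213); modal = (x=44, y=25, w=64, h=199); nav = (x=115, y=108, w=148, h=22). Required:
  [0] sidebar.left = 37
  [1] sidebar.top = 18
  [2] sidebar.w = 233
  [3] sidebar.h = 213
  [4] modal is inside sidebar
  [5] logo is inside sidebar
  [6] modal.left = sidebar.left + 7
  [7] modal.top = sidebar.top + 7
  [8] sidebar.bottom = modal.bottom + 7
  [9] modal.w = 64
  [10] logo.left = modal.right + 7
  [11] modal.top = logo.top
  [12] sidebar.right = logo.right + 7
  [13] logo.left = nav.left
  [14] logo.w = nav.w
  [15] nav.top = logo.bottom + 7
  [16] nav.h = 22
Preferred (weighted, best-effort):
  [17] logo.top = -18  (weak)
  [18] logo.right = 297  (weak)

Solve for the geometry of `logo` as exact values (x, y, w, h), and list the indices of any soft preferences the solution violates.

1. logo.x = 115  [logo.left = modal.right + 7]
2. logo.y = 25  [modal.top = logo.top]
3. logo.w = 148  [sidebar.right = logo.right + 7]
4. logo.h = 76  [nav.top = logo.bottom + 7]

logo = (x=115, y=25, w=148, h=76)
violated soft preferences: 17, 18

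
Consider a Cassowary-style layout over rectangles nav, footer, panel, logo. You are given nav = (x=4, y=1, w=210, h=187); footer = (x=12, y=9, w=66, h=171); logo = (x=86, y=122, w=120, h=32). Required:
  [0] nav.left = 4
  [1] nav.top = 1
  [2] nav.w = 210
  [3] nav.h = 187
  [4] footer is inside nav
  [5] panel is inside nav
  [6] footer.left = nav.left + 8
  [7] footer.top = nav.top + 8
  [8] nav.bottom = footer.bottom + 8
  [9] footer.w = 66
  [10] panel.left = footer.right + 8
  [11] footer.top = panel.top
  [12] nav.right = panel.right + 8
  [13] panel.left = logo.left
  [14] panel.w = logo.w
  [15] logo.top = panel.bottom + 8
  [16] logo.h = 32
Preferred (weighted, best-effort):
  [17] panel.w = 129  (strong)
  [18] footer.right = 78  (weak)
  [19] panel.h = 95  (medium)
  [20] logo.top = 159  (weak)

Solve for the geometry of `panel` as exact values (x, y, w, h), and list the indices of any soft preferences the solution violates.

panel = (x=86, y=9, w=120, h=105)
violated soft preferences: 17, 19, 20

1. panel.x = 86  [panel.left = footer.right + 8]
2. panel.y = 9  [footer.top = panel.top]
3. panel.w = 120  [nav.right = panel.right + 8]
4. panel.h = 105  [logo.top = panel.bottom + 8]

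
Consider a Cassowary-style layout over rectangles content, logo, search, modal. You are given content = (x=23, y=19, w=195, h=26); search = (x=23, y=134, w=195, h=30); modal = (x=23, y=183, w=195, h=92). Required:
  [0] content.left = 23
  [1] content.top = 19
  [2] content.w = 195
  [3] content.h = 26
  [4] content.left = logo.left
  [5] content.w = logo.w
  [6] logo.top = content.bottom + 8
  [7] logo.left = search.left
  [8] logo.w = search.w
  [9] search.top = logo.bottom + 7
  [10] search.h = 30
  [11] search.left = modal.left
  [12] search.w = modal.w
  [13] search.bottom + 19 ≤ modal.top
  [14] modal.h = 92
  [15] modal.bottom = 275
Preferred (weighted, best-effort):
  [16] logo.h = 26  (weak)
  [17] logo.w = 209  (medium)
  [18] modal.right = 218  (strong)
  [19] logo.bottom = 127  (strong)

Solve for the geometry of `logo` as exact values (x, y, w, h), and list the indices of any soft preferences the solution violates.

logo = (x=23, y=53, w=195, h=74)
violated soft preferences: 16, 17

1. logo.x = 23  [content.left = logo.left]
2. logo.w = 195  [content.w = logo.w]
3. logo.y = 53  [logo.top = content.bottom + 8]
4. logo.h = 74  [search.top = logo.bottom + 7]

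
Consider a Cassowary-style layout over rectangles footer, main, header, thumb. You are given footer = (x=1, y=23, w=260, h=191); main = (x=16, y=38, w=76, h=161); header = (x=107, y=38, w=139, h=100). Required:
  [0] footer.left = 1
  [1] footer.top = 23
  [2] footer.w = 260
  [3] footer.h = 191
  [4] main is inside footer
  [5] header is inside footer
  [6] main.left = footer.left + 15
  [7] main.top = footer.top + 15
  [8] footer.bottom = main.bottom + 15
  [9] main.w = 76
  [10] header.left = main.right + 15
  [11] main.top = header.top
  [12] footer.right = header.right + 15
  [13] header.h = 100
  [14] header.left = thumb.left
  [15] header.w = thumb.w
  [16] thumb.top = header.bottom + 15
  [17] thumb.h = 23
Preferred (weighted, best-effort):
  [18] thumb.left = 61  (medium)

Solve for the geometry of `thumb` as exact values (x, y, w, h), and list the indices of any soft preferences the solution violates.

thumb = (x=107, y=153, w=139, h=23)
violated soft preferences: 18

1. thumb.x = 107  [header.left = thumb.left]
2. thumb.w = 139  [header.w = thumb.w]
3. thumb.y = 153  [thumb.top = header.bottom + 15]
4. thumb.h = 23  [thumb.h = 23]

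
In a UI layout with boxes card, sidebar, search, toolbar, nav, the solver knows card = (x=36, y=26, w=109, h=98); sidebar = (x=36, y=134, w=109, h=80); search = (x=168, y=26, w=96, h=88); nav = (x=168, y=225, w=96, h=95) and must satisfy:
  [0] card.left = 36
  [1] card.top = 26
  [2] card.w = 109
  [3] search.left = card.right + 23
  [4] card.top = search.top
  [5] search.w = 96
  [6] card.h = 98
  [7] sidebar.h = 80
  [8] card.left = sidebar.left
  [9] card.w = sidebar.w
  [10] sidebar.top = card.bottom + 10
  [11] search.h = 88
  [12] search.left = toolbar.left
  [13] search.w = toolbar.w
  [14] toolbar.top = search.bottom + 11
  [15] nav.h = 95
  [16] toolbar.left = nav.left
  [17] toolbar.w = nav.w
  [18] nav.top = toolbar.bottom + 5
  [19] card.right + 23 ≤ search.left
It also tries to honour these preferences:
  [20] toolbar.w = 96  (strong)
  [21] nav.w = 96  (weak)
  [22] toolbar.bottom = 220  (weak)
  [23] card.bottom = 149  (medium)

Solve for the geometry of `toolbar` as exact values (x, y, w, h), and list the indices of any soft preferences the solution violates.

1. toolbar.x = 168  [search.left = toolbar.left]
2. toolbar.w = 96  [search.w = toolbar.w]
3. toolbar.y = 125  [toolbar.top = search.bottom + 11]
4. toolbar.h = 95  [nav.top = toolbar.bottom + 5]

toolbar = (x=168, y=125, w=96, h=95)
violated soft preferences: 23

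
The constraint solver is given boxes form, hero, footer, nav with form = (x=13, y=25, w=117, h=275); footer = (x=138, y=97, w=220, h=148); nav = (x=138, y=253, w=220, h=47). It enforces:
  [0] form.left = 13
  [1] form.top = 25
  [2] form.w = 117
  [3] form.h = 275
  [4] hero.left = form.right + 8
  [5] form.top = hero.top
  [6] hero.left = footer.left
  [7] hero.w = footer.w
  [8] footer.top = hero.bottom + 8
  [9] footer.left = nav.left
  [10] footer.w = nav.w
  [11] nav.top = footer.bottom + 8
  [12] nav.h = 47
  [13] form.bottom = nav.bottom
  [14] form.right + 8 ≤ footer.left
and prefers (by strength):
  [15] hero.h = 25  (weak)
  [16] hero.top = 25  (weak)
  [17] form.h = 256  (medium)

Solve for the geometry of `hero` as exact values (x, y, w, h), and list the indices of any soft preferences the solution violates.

1. hero.x = 138  [hero.left = form.right + 8]
2. hero.y = 25  [form.top = hero.top]
3. hero.w = 220  [hero.w = footer.w]
4. hero.h = 64  [footer.top = hero.bottom + 8]

hero = (x=138, y=25, w=220, h=64)
violated soft preferences: 15, 17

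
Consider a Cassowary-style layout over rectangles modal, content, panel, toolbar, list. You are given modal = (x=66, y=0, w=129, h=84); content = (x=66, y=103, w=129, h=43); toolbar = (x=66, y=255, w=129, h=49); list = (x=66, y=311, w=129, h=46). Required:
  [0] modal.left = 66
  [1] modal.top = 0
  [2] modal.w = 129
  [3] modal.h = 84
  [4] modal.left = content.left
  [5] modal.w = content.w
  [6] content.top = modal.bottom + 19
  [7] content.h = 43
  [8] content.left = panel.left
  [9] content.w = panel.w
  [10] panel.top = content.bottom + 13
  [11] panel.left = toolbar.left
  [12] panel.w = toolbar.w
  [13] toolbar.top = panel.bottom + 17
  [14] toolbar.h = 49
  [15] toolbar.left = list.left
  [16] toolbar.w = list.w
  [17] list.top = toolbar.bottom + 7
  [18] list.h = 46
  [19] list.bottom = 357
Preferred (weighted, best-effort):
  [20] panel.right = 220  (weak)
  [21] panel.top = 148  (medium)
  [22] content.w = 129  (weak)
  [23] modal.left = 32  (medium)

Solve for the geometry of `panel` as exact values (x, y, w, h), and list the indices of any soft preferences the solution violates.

panel = (x=66, y=159, w=129, h=79)
violated soft preferences: 20, 21, 23

1. panel.x = 66  [content.left = panel.left]
2. panel.w = 129  [content.w = panel.w]
3. panel.y = 159  [panel.top = content.bottom + 13]
4. panel.h = 79  [toolbar.top = panel.bottom + 17]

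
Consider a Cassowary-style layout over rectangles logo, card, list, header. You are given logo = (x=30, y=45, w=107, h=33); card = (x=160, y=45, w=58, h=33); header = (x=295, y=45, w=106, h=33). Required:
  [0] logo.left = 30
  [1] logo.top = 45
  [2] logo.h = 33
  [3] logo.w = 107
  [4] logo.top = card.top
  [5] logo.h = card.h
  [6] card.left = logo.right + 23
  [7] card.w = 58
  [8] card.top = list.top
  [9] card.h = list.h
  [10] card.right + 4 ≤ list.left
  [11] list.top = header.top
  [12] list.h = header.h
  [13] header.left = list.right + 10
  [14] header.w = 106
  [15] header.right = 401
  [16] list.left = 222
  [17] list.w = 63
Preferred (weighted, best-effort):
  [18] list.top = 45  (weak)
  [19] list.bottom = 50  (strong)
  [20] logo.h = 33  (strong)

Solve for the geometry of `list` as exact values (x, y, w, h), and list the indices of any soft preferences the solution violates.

list = (x=222, y=45, w=63, h=33)
violated soft preferences: 19

1. list.y = 45  [card.top = list.top]
2. list.h = 33  [card.h = list.h]
3. list.x = 222  [list.left = 222]
4. list.w = 63  [list.w = 63]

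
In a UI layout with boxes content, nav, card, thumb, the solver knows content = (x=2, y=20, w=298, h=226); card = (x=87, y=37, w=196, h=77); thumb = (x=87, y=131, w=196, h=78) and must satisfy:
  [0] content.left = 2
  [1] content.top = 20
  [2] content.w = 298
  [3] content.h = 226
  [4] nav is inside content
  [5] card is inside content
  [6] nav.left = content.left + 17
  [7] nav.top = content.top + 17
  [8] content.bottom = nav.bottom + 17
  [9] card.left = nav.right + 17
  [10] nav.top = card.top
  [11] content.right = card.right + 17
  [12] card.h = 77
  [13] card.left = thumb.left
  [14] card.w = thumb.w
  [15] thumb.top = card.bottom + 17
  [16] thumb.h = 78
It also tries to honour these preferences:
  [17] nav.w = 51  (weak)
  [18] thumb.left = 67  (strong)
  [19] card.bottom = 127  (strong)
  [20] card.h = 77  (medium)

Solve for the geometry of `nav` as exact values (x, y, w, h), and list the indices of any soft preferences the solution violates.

nav = (x=19, y=37, w=51, h=192)
violated soft preferences: 18, 19

1. nav.x = 19  [nav.left = content.left + 17]
2. nav.y = 37  [nav.top = content.top + 17]
3. nav.h = 192  [content.bottom = nav.bottom + 17]
4. nav.w = 51  [card.left = nav.right + 17]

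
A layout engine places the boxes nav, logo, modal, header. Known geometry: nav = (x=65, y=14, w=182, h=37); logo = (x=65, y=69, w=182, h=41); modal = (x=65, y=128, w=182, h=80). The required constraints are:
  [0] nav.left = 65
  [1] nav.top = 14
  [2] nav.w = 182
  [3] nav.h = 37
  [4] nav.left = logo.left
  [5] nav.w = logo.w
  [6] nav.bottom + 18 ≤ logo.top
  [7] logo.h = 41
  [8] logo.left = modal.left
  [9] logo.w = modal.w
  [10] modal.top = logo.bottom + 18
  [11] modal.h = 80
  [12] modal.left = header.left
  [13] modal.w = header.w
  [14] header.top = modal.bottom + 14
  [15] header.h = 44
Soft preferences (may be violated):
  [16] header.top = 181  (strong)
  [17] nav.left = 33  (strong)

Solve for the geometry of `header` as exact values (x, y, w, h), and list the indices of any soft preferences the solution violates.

1. header.x = 65  [modal.left = header.left]
2. header.w = 182  [modal.w = header.w]
3. header.y = 222  [header.top = modal.bottom + 14]
4. header.h = 44  [header.h = 44]

header = (x=65, y=222, w=182, h=44)
violated soft preferences: 16, 17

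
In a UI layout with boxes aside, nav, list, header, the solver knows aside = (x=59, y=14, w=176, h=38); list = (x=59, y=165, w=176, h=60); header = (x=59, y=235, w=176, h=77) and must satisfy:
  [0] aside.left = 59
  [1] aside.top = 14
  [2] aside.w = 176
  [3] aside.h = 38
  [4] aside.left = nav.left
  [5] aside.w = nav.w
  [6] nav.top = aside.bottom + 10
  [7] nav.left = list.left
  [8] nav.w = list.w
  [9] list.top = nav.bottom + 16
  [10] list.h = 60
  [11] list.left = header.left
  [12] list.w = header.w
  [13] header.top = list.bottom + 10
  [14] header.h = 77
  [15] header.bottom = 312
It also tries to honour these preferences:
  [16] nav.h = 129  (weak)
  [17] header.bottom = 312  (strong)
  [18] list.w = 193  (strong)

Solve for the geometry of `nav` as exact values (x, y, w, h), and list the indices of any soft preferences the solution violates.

1. nav.x = 59  [aside.left = nav.left]
2. nav.w = 176  [aside.w = nav.w]
3. nav.y = 62  [nav.top = aside.bottom + 10]
4. nav.h = 87  [list.top = nav.bottom + 16]

nav = (x=59, y=62, w=176, h=87)
violated soft preferences: 16, 18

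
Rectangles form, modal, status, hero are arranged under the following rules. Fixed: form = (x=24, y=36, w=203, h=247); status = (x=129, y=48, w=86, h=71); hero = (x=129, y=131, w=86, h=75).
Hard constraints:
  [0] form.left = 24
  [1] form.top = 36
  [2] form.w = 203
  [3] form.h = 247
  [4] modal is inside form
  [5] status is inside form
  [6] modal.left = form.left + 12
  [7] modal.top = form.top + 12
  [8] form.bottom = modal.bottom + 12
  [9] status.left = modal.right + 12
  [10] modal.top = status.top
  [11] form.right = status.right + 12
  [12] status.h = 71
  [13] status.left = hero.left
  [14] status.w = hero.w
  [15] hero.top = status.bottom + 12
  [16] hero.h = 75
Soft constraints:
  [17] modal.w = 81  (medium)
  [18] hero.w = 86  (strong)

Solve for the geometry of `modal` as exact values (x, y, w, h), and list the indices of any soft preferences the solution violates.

modal = (x=36, y=48, w=81, h=223)
violated soft preferences: none

1. modal.x = 36  [modal.left = form.left + 12]
2. modal.y = 48  [modal.top = form.top + 12]
3. modal.h = 223  [form.bottom = modal.bottom + 12]
4. modal.w = 81  [status.left = modal.right + 12]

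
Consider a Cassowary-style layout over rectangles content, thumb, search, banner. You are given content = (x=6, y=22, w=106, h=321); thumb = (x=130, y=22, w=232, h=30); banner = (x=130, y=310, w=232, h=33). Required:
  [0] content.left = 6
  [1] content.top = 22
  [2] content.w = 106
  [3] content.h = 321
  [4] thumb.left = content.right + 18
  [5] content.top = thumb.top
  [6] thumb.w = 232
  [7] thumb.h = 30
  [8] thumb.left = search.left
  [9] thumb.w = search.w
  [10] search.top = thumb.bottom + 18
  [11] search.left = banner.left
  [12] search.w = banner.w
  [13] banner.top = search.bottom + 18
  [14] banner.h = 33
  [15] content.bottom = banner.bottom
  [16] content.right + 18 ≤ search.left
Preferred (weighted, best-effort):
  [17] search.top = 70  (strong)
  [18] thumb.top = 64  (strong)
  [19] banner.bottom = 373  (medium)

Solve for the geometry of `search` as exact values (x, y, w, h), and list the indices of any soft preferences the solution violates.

search = (x=130, y=70, w=232, h=222)
violated soft preferences: 18, 19

1. search.x = 130  [thumb.left = search.left]
2. search.w = 232  [thumb.w = search.w]
3. search.y = 70  [search.top = thumb.bottom + 18]
4. search.h = 222  [banner.top = search.bottom + 18]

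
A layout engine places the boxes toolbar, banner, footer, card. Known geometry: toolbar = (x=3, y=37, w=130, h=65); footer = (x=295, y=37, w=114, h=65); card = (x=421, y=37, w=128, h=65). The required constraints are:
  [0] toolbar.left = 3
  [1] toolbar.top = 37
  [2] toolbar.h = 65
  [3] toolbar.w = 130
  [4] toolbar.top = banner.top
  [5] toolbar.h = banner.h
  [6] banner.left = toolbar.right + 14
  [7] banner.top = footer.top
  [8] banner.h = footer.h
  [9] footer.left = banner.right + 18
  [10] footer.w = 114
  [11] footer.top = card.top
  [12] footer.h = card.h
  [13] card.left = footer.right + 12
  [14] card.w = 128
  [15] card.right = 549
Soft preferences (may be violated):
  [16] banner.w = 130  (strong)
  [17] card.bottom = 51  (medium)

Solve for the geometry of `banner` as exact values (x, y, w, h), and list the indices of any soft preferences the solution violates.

1. banner.y = 37  [toolbar.top = banner.top]
2. banner.h = 65  [toolbar.h = banner.h]
3. banner.x = 147  [banner.left = toolbar.right + 14]
4. banner.w = 130  [footer.left = banner.right + 18]

banner = (x=147, y=37, w=130, h=65)
violated soft preferences: 17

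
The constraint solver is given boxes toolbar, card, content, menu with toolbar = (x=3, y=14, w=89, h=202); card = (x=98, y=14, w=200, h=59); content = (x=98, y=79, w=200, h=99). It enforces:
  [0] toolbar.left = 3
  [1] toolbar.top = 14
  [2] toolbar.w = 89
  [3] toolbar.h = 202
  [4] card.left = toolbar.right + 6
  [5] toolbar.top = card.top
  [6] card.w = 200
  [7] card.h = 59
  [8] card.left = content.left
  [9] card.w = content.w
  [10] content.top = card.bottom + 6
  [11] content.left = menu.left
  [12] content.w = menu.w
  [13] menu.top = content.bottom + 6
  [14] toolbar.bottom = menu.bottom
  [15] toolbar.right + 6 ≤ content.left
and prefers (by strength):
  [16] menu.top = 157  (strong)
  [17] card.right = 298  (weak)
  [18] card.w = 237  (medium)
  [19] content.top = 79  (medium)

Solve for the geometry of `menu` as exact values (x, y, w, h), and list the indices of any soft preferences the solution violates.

menu = (x=98, y=184, w=200, h=32)
violated soft preferences: 16, 18

1. menu.x = 98  [content.left = menu.left]
2. menu.w = 200  [content.w = menu.w]
3. menu.y = 184  [menu.top = content.bottom + 6]
4. menu.h = 32  [toolbar.bottom = menu.bottom]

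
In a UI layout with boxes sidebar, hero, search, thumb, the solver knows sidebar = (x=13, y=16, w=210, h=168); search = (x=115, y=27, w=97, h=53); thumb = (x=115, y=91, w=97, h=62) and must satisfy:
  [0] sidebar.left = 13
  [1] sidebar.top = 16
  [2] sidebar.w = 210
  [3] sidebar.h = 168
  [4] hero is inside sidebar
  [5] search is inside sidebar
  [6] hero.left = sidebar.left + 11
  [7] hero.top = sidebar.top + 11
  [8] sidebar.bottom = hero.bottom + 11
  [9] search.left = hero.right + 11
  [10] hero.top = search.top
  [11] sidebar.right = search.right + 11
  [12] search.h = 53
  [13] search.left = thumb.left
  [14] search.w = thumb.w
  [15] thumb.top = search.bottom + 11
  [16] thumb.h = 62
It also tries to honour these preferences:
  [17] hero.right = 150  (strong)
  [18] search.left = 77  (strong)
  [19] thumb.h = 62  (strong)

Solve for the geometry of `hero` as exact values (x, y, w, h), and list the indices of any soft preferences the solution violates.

hero = (x=24, y=27, w=80, h=146)
violated soft preferences: 17, 18

1. hero.x = 24  [hero.left = sidebar.left + 11]
2. hero.y = 27  [hero.top = sidebar.top + 11]
3. hero.h = 146  [sidebar.bottom = hero.bottom + 11]
4. hero.w = 80  [search.left = hero.right + 11]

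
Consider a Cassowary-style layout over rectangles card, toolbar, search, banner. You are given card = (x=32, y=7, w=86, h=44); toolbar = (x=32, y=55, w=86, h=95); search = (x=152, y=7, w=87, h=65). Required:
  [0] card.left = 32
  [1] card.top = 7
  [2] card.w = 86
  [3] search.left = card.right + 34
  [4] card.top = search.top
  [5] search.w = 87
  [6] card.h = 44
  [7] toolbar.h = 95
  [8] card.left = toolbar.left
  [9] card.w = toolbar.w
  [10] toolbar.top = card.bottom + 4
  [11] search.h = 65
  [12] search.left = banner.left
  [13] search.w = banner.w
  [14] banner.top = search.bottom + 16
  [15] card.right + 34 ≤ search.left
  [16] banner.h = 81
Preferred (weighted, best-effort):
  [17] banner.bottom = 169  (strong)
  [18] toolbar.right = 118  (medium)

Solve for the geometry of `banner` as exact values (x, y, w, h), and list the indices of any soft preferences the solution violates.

1. banner.x = 152  [search.left = banner.left]
2. banner.w = 87  [search.w = banner.w]
3. banner.y = 88  [banner.top = search.bottom + 16]
4. banner.h = 81  [banner.h = 81]

banner = (x=152, y=88, w=87, h=81)
violated soft preferences: none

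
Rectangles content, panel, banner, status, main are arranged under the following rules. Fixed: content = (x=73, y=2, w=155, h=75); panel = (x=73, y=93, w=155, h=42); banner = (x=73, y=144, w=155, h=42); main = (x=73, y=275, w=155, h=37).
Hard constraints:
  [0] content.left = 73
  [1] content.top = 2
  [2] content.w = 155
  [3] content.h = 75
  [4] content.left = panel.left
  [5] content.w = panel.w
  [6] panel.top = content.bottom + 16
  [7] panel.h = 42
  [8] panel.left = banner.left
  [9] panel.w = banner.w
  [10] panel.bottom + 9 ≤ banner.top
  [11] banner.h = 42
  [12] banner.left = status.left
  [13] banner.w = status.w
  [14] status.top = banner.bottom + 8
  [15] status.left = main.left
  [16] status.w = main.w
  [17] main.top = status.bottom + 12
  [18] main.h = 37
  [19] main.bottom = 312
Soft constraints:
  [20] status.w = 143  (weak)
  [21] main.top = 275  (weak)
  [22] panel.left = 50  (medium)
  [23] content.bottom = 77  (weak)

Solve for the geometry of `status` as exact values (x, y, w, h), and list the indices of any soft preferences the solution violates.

1. status.x = 73  [banner.left = status.left]
2. status.w = 155  [banner.w = status.w]
3. status.y = 194  [status.top = banner.bottom + 8]
4. status.h = 69  [main.top = status.bottom + 12]

status = (x=73, y=194, w=155, h=69)
violated soft preferences: 20, 22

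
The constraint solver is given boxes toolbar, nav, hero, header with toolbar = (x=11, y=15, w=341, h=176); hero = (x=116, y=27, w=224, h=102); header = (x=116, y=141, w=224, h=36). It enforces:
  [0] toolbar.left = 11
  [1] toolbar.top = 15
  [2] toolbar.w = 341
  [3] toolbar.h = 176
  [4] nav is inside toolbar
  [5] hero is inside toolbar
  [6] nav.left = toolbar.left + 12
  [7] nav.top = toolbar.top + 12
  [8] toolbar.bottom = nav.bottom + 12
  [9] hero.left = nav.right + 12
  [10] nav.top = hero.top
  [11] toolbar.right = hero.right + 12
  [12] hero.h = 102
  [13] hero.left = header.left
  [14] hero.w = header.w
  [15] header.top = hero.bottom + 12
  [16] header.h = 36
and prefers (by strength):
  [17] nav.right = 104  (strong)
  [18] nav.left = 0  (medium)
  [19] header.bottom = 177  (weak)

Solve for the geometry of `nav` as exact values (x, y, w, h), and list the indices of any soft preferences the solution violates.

nav = (x=23, y=27, w=81, h=152)
violated soft preferences: 18

1. nav.x = 23  [nav.left = toolbar.left + 12]
2. nav.y = 27  [nav.top = toolbar.top + 12]
3. nav.h = 152  [toolbar.bottom = nav.bottom + 12]
4. nav.w = 81  [hero.left = nav.right + 12]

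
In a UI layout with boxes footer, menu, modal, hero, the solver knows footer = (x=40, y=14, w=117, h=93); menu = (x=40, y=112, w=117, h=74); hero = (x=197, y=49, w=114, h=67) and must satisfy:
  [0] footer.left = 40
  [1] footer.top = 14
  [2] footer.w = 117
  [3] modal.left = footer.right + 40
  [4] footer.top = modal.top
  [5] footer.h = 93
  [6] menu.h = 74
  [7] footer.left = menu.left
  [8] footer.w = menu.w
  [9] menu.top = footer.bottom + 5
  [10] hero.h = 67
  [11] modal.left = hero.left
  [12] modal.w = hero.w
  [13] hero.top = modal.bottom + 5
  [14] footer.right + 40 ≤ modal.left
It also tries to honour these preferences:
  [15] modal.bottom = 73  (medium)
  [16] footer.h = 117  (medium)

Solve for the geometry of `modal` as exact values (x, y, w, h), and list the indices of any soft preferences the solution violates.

modal = (x=197, y=14, w=114, h=30)
violated soft preferences: 15, 16

1. modal.x = 197  [modal.left = footer.right + 40]
2. modal.y = 14  [footer.top = modal.top]
3. modal.w = 114  [modal.w = hero.w]
4. modal.h = 30  [hero.top = modal.bottom + 5]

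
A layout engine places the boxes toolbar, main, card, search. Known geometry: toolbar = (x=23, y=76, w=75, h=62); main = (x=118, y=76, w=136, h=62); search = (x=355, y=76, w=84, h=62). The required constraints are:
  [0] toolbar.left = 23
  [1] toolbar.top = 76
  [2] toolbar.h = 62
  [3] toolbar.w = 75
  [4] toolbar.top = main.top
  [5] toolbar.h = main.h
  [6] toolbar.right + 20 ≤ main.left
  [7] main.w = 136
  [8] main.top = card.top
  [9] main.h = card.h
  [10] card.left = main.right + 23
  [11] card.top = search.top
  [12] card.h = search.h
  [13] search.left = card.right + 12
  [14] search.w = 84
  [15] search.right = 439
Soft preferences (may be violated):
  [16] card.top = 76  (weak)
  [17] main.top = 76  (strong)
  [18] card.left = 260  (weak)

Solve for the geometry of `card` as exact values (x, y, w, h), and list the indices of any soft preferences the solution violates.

1. card.y = 76  [main.top = card.top]
2. card.h = 62  [main.h = card.h]
3. card.x = 277  [card.left = main.right + 23]
4. card.w = 66  [search.left = card.right + 12]

card = (x=277, y=76, w=66, h=62)
violated soft preferences: 18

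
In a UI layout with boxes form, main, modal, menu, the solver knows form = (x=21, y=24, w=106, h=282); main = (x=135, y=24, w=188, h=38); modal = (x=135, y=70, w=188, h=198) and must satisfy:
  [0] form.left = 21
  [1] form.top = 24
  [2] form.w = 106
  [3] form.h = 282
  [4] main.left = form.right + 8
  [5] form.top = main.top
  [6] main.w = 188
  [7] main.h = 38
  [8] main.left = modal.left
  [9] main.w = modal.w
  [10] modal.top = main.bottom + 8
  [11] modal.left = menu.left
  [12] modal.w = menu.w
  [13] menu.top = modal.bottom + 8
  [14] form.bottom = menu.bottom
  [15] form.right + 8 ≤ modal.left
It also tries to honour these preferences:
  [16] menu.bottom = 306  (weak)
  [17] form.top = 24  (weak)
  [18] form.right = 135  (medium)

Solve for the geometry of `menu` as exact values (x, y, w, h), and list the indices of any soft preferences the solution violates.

1. menu.x = 135  [modal.left = menu.left]
2. menu.w = 188  [modal.w = menu.w]
3. menu.y = 276  [menu.top = modal.bottom + 8]
4. menu.h = 30  [form.bottom = menu.bottom]

menu = (x=135, y=276, w=188, h=30)
violated soft preferences: 18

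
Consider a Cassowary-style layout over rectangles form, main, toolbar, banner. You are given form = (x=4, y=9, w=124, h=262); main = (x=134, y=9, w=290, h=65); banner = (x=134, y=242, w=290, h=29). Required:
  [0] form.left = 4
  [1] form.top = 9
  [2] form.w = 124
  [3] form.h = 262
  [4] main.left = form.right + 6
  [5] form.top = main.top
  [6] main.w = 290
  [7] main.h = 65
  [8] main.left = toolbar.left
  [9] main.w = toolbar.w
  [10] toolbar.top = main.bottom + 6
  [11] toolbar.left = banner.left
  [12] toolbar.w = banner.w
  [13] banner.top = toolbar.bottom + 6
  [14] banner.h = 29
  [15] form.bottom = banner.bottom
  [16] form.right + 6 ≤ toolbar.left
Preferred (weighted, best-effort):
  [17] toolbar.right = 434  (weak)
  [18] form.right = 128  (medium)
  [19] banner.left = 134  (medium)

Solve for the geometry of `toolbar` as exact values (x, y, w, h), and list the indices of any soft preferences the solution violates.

1. toolbar.x = 134  [main.left = toolbar.left]
2. toolbar.w = 290  [main.w = toolbar.w]
3. toolbar.y = 80  [toolbar.top = main.bottom + 6]
4. toolbar.h = 156  [banner.top = toolbar.bottom + 6]

toolbar = (x=134, y=80, w=290, h=156)
violated soft preferences: 17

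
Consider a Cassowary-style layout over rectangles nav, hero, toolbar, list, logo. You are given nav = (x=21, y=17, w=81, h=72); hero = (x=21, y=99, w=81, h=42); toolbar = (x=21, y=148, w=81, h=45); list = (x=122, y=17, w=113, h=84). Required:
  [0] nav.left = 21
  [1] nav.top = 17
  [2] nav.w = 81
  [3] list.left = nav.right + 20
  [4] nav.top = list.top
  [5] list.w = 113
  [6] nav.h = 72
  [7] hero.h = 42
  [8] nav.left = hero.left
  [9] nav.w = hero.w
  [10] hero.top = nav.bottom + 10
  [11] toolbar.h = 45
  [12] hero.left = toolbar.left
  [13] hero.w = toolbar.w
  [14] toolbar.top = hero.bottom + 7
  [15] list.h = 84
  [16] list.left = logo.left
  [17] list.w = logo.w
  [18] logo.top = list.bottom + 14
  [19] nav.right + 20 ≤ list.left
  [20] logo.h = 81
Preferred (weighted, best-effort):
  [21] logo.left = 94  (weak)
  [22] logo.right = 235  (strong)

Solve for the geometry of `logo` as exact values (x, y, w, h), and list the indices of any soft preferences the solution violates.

1. logo.x = 122  [list.left = logo.left]
2. logo.w = 113  [list.w = logo.w]
3. logo.y = 115  [logo.top = list.bottom + 14]
4. logo.h = 81  [logo.h = 81]

logo = (x=122, y=115, w=113, h=81)
violated soft preferences: 21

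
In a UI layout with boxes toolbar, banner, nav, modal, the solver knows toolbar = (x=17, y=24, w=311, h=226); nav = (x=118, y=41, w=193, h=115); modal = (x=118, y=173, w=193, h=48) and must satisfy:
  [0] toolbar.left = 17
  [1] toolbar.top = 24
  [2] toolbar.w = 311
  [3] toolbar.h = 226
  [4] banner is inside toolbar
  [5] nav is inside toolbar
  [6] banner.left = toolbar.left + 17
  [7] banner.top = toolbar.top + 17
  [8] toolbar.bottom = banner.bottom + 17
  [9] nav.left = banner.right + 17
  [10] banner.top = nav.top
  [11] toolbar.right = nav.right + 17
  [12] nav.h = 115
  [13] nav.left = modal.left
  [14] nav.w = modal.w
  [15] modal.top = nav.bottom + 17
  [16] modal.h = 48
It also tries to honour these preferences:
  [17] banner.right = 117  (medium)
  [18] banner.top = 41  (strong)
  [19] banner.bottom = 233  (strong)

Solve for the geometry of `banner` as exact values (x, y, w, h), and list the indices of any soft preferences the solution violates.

1. banner.x = 34  [banner.left = toolbar.left + 17]
2. banner.y = 41  [banner.top = toolbar.top + 17]
3. banner.h = 192  [toolbar.bottom = banner.bottom + 17]
4. banner.w = 67  [nav.left = banner.right + 17]

banner = (x=34, y=41, w=67, h=192)
violated soft preferences: 17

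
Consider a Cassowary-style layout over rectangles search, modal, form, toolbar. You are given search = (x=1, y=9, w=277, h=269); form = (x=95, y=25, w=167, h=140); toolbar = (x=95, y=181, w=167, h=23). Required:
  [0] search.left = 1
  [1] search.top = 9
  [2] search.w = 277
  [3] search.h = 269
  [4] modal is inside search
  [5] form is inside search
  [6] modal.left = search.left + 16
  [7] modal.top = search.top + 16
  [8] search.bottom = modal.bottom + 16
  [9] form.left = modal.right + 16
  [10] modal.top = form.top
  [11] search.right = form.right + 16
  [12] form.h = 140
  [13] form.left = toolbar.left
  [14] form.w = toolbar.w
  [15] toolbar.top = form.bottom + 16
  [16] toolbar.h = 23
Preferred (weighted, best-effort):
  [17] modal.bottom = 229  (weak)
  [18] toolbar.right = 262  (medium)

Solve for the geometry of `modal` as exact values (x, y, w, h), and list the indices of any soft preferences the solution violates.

modal = (x=17, y=25, w=62, h=237)
violated soft preferences: 17

1. modal.x = 17  [modal.left = search.left + 16]
2. modal.y = 25  [modal.top = search.top + 16]
3. modal.h = 237  [search.bottom = modal.bottom + 16]
4. modal.w = 62  [form.left = modal.right + 16]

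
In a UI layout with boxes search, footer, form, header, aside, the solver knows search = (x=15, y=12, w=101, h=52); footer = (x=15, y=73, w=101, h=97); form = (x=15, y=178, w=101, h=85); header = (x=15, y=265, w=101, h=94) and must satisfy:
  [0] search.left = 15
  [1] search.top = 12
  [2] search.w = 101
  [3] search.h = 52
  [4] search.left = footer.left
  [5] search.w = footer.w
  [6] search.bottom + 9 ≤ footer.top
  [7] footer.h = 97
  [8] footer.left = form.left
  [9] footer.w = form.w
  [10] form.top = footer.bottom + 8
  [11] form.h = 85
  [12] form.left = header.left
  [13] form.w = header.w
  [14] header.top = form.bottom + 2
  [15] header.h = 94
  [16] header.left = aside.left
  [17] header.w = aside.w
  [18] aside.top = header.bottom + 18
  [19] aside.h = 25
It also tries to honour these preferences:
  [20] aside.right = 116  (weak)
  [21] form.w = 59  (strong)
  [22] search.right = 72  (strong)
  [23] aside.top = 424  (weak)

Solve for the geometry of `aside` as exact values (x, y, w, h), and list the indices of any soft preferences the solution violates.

1. aside.x = 15  [header.left = aside.left]
2. aside.w = 101  [header.w = aside.w]
3. aside.y = 377  [aside.top = header.bottom + 18]
4. aside.h = 25  [aside.h = 25]

aside = (x=15, y=377, w=101, h=25)
violated soft preferences: 21, 22, 23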